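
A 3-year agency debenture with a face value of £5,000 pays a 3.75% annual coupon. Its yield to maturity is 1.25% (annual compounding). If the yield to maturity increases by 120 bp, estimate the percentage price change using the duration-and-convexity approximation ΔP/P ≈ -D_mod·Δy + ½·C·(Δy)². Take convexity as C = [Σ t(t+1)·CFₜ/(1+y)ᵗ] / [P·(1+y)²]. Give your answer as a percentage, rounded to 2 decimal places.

With y = 0.0125:
  t   CF        PV=CF/(1+0.0125)^t    t·PV        t(t+1)·PV
  1       187.50       185.1852       185.1852         370.3704
  2       187.50       182.8989       365.7979       1,097.3937
  3     5,187.50     4,997.7326    14,993.1977      59,972.7910
  Σ                  5,365.8167    15,544.1808      61,440.5550
P = 5,365.8167; D_Mac = 2.89689 yrs; D_mod = 2.86113 yrs; C = 11.16938.
Duration effect: -2.86113 × (+0.012) = -0.034334
Convexity effect: 0.5 × 11.16938 × (0.012)² = +0.0008042
ΔP/P ≈ -0.034334 + 0.0008042 = -0.033529 = -3.3529%.

-3.35%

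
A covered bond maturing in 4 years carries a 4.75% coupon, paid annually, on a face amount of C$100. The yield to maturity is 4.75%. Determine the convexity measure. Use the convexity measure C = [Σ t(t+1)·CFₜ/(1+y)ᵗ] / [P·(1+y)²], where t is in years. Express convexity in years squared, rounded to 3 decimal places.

With y = 0.0475:
  t   CF        PV=CF/(1+0.0475)^t    t·PV        t(t+1)·PV
  1         4.75         4.5346         4.5346           9.0692
  2         4.75         4.3290         8.6580          25.9739
  3         4.75         4.1327        12.3980          49.5921
  4       104.75        87.0037       348.0149       1,740.0747
  Σ                    100.0000       373.6055       1,824.7100
P = 100.0000.
Convexity = Σ t(t+1)·PV / [P·(1+y)²] = 1,824.7100 / (100.0000 × 1.097256) = 16.62975.

16.630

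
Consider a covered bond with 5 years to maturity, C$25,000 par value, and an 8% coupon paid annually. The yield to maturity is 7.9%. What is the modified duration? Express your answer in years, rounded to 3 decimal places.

Periodic yield y = 0.079. First find Macaulay duration:
  t   CF        PV=CF/(1+0.079)^t    t·PV
  1     2,000.00     1,853.5681     1,853.5681
  2     2,000.00     1,717.8574     3,435.7148
  3     2,000.00     1,592.0828     4,776.2485
  4     2,000.00     1,475.5170     5,902.0680
  5    27,000.00    18,461.0560    92,305.2802
  Σ                 25,100.0814   108,272.8796
P = 25,100.0814; Macaulay duration = 108,272.8796 / 25,100.0814 = 4.31365 years.
Modified duration = D_Mac / (1 + y) = 4.31365 / 1.079 = 3.99782 years.

3.998 years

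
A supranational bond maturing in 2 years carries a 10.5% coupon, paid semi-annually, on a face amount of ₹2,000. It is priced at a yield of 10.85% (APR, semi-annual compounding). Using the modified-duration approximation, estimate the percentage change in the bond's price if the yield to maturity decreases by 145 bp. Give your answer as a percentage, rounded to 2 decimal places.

+2.55%

Periodic yield y = 0.05425. Modified duration first:
  t   CF        PV=CF/(1+0.05425)^t    t·PV
  1       105.00        99.5969        99.5969
  2       105.00        94.4718       188.9436
  3       105.00        89.6104       268.8312
  4     2,105.00     1,704.0317     6,816.1267
  Σ                  1,987.7107     7,373.4983
P = 1,987.7107; D_Mac = 3.70954 half-year periods = 1.85477 yrs; D_mod = 1.85477/(1+0.05425) = 1.75933 yrs.
ΔP/P ≈ -D_mod · Δy = -1.75933 × (-0.0145) = +0.025510 = +2.5510%.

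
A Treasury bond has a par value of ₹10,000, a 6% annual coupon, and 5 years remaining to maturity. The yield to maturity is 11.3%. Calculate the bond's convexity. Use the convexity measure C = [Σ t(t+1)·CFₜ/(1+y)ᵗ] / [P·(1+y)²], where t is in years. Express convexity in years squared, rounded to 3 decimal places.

With y = 0.113:
  t   CF        PV=CF/(1+0.113)^t    t·PV        t(t+1)·PV
  1       600.00       539.0836       539.0836       1,078.1671
  2       600.00       484.3518       968.7036       2,906.1108
  3       600.00       435.1768     1,305.5305       5,222.1219
  4       600.00       390.9945     1,563.9778       7,819.8890
  5    10,600.00     6,206.2611    31,031.3056     186,187.8334
  Σ                  8,055.8677    35,408.6010     203,214.1223
P = 8,055.8677.
Convexity = Σ t(t+1)·PV / [P·(1+y)²] = 203,214.1223 / (8,055.8677 × 1.238769) = 20.36344.

20.363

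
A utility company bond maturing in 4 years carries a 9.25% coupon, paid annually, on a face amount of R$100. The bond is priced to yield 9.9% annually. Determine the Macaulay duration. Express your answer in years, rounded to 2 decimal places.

Periodic yield y = 0.099. Discount each cash flow and weight by its year:
  t   CF        PV=CF/(1+0.099)^t    t·PV
  1         9.25         8.4167         8.4167
  2         9.25         7.6585        15.3171
  3         9.25         6.9687        20.9060
  4       109.25        74.8912       299.5647
  Σ                     97.9351       344.2045
Price P = Σ PV = 97.9351.
Macaulay duration = Σ(t·PV) / P = 344.2045 / 97.9351 = 3.51462 years.

3.51 years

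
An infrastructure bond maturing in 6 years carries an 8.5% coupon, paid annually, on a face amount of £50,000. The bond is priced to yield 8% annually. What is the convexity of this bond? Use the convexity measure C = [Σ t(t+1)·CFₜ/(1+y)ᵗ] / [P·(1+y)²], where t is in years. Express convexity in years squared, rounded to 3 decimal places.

With y = 0.08:
  t   CF        PV=CF/(1+0.08)^t    t·PV        t(t+1)·PV
  1     4,250.00     3,935.1852     3,935.1852       7,870.3704
  2     4,250.00     3,643.6900     7,287.3800      21,862.1399
  3     4,250.00     3,373.7870    10,121.3611      40,485.4443
  4     4,250.00     3,123.8769    12,495.5075      62,477.5375
  5     4,250.00     2,892.4786    14,462.3929      86,774.3576
  6    54,250.00    34,186.7023   205,120.2136   1,435,841.4949
  Σ                 51,155.7199   253,422.0402   1,655,311.3445
P = 51,155.7199.
Convexity = Σ t(t+1)·PV / [P·(1+y)²] = 1,655,311.3445 / (51,155.7199 × 1.166400) = 27.74201.

27.742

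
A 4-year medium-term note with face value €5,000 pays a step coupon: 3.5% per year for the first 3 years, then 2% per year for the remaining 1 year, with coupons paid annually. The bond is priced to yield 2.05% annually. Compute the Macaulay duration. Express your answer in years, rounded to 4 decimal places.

3.8050 years

Periodic yield y = 0.0205. Discount each cash flow and weight by its year:
  t   CF        PV=CF/(1+0.0205)^t    t·PV
  1       175.00       171.4846       171.4846
  2       175.00       168.0398       336.0795
  3       175.00       164.6641       493.9924
  4     5,100.00     4,702.3845    18,809.5381
  Σ                  5,206.5730    19,811.0946
Price P = Σ PV = 5,206.5730.
Macaulay duration = Σ(t·PV) / P = 19,811.0946 / 5,206.5730 = 3.80502 years.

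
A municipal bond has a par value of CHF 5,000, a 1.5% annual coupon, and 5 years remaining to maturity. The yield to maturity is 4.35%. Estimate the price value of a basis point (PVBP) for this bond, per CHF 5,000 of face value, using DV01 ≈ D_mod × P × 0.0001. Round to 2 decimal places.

Periodic yield y = 0.0435.
  t   CF        PV=CF/(1+0.0435)^t    t·PV
  1        75.00        71.8735        71.8735
  2        75.00        68.8773       137.7547
  3        75.00        66.0061       198.0182
  4        75.00        63.2545       253.0180
  5     5,075.00     4,101.7934    20,508.9669
  Σ                  4,371.8048    21,169.6313
P = 4,371.8048; D_Mac = 4.84231 yrs; D_mod = 4.64045 yrs.
DV01 ≈ 4.64045 × 4,371.8048 × 0.0001 = 2.028714.

CHF 2.03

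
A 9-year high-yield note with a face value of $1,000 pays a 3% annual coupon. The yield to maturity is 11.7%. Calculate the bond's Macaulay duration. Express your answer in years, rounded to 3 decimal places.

7.561 years

Periodic yield y = 0.117. Discount each cash flow and weight by its year:
  t   CF        PV=CF/(1+0.117)^t    t·PV
  1        30.00        26.8577        26.8577
  2        30.00        24.0445        48.0889
  3        30.00        21.5259        64.5778
  4        30.00        19.2712        77.0848
  5        30.00        17.2526        86.2632
  6        30.00        15.4455        92.6731
  7        30.00        13.8277        96.7937
  8        30.00        12.3793        99.0344
  9     1,030.00       380.5035     3,424.5316
  Σ                    531.1078     4,015.9049
Price P = Σ PV = 531.1078.
Macaulay duration = Σ(t·PV) / P = 4,015.9049 / 531.1078 = 7.56137 years.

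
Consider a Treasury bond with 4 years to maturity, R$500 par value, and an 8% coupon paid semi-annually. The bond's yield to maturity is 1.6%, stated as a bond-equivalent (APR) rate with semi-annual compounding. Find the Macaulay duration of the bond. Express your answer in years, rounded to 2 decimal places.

Periodic yield y = 0.008. Discount each cash flow and weight by its period:
  t   CF        PV=CF/(1+0.008)^t    t·PV
  1        20.00        19.8413        19.8413
  2        20.00        19.6838        39.3676
  3        20.00        19.5276        58.5827
  4        20.00        19.3726        77.4904
  5        20.00        19.2188        96.0942
  6        20.00        19.0663       114.3979
  7        20.00        18.9150       132.4050
  8       520.00       487.8868     3,903.0946
  Σ                    623.5122     4,441.2737
Price P = Σ PV = 623.5122.
Macaulay duration = Σ(t·PV) / P = 4,441.2737 / 623.5122 = 7.12299 half-year periods.
In years: 7.12299 / 2 = 3.56150 years.

3.56 years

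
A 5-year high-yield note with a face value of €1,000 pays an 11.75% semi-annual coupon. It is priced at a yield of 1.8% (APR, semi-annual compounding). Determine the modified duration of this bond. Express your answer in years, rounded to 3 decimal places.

4.095 years

Periodic yield y = 0.009. First find Macaulay duration:
  t   CF        PV=CF/(1+0.009)^t    t·PV
  1        58.75        58.2260        58.2260
  2        58.75        57.7066       115.4132
  3        58.75        57.1919       171.5756
  4        58.75        56.6817       226.7270
  5        58.75        56.1762       280.8808
  6        58.75        55.6751       334.0505
  7        58.75        55.1785       386.2493
  8        58.75        54.6863       437.4904
  9        58.75        54.1985       487.7866
  10    1,058.75       968.0143     9,680.1427
  Σ                  1,473.7350    12,178.5422
P = 1,473.7350; Macaulay duration = 12,178.5422 / 1,473.7350 = 8.26373 half-year periods = 4.13186 years.
Modified duration = D_Mac / (1 + y) = 4.13186 / 1.009 = 4.09501 years.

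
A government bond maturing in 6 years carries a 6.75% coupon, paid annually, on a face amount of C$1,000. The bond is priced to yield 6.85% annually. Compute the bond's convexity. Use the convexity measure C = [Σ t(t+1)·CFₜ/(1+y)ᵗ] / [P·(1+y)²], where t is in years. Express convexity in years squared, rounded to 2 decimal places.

With y = 0.0685:
  t   CF        PV=CF/(1+0.0685)^t    t·PV        t(t+1)·PV
  1        67.50        63.1727        63.1727         126.3453
  2        67.50        59.1228       118.2455         354.7366
  3        67.50        55.3325       165.9975         663.9898
  4        67.50        51.7852       207.1408       1,035.7040
  5        67.50        48.4653       242.3266       1,453.9598
  6     1,067.50       717.3329     4,303.9972      30,127.9801
  Σ                    995.2113     5,100.8802      33,762.7156
P = 995.2113.
Convexity = Σ t(t+1)·PV / [P·(1+y)²] = 33,762.7156 / (995.2113 × 1.141692) = 29.71481.

29.71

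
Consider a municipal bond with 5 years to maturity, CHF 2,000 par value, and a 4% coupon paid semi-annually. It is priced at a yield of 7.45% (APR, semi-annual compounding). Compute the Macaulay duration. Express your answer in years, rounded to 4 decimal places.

Periodic yield y = 0.03725. Discount each cash flow and weight by its period:
  t   CF        PV=CF/(1+0.03725)^t    t·PV
  1        40.00        38.5635        38.5635
  2        40.00        37.1786        74.3572
  3        40.00        35.8434       107.5303
  4        40.00        34.5562       138.2249
  5        40.00        33.3152       166.5761
  6        40.00        32.1188       192.7128
  7        40.00        30.9653       216.7574
  8        40.00        29.8533       238.8265
  9        40.00        28.7812       259.0309
  10    2,040.00     1,415.1280    14,151.2803
  Σ                  1,716.3037    15,583.8598
Price P = Σ PV = 1,716.3037.
Macaulay duration = Σ(t·PV) / P = 15,583.8598 / 1,716.3037 = 9.07990 half-year periods.
In years: 9.07990 / 2 = 4.53995 years.

4.5399 years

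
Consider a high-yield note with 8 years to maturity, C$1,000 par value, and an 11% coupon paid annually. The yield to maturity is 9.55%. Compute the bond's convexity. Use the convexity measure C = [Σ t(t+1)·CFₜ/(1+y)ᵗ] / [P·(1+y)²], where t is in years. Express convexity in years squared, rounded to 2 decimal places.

38.49

With y = 0.0955:
  t   CF        PV=CF/(1+0.0955)^t    t·PV        t(t+1)·PV
  1       110.00       100.4108       100.4108         200.8215
  2       110.00        91.6575       183.3150         549.9449
  3       110.00        83.6673       251.0018       1,004.0071
  4       110.00        76.3736       305.4943       1,527.4716
  5       110.00        69.7157       348.5786       2,091.4719
  6       110.00        63.6383       381.8296       2,672.8075
  7       110.00        58.0906       406.6343       3,253.0747
  8     1,110.00       535.0864     4,280.6913      38,526.2218
  Σ                  1,078.6401     6,257.9558      49,825.8210
P = 1,078.6401.
Convexity = Σ t(t+1)·PV / [P·(1+y)²] = 49,825.8210 / (1,078.6401 × 1.200120) = 38.49046.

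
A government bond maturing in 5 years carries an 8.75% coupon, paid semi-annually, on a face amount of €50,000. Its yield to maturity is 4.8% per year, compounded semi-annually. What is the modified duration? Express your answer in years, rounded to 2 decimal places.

Periodic yield y = 0.024. First find Macaulay duration:
  t   CF        PV=CF/(1+0.024)^t    t·PV
  1     2,187.50     2,136.2305     2,136.2305
  2     2,187.50     2,086.1626     4,172.3251
  3     2,187.50     2,037.2681     6,111.8044
  4     2,187.50     1,989.5197     7,958.0786
  5     2,187.50     1,942.8903     9,714.4515
  6     2,187.50     1,897.3538    11,384.1228
  7     2,187.50     1,852.8846    12,970.1920
  8     2,187.50     1,809.4576    14,475.6607
  9     2,187.50     1,767.0484    15,903.4358
  10   52,187.50    41,168.6785   411,686.7849
  Σ                 58,687.4940   496,513.0864
P = 58,687.4940; Macaulay duration = 496,513.0864 / 58,687.4940 = 8.46029 half-year periods = 4.23014 years.
Modified duration = D_Mac / (1 + y) = 4.23014 / 1.024 = 4.13100 years.

4.13 years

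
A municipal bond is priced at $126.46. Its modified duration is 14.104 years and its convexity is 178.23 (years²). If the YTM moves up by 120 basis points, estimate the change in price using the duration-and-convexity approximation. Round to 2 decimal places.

-$19.78

Duration effect: -D_mod·Δy = -14.104 × (+0.012) = -0.169248
Convexity effect: ½·C·(Δy)² = 0.5 × 178.23 × (0.012)² = +0.01283256
ΔP/P ≈ -0.169248 + 0.01283256 = -0.15641544
ΔP ≈ 126.46 × (-0.15641544) = -19.7802965424.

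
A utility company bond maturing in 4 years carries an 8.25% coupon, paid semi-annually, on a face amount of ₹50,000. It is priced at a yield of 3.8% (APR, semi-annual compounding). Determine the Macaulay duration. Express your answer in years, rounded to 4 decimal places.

3.5307 years

Periodic yield y = 0.019. Discount each cash flow and weight by its period:
  t   CF        PV=CF/(1+0.019)^t    t·PV
  1     2,062.50     2,024.0432     2,024.0432
  2     2,062.50     1,986.3034     3,972.6068
  3     2,062.50     1,949.2673     5,847.8020
  4     2,062.50     1,912.9218     7,651.6873
  5     2,062.50     1,877.2540     9,386.2700
  6     2,062.50     1,842.2512    11,053.5073
  7     2,062.50     1,807.9011    12,655.3077
  8    52,062.50    44,784.8936   358,279.1488
  Σ                 58,184.8357   410,870.3731
Price P = Σ PV = 58,184.8357.
Macaulay duration = Σ(t·PV) / P = 410,870.3731 / 58,184.8357 = 7.06147 half-year periods.
In years: 7.06147 / 2 = 3.53073 years.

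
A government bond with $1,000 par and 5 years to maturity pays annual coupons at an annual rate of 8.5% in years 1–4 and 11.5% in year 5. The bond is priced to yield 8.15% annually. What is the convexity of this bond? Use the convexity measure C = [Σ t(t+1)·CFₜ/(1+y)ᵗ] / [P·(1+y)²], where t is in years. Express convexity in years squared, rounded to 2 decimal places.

With y = 0.0815:
  t   CF        PV=CF/(1+0.0815)^t    t·PV        t(t+1)·PV
  1        85.00        78.5945        78.5945         157.1891
  2        85.00        72.6718       145.3436         436.0308
  3        85.00        67.1954       201.5861         806.3444
  4        85.00        62.1316       248.5266       1,242.6328
  5     1,115.00       753.6024     3,768.0118      22,608.0707
  Σ                  1,034.1957     4,442.0626      25,250.2679
P = 1,034.1957.
Convexity = Σ t(t+1)·PV / [P·(1+y)²] = 25,250.2679 / (1,034.1957 × 1.169642) = 20.87422.

20.87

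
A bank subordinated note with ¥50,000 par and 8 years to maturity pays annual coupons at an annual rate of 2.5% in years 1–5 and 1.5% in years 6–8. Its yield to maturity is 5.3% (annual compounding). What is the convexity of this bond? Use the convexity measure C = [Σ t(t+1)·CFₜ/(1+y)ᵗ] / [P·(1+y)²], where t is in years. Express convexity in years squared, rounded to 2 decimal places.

With y = 0.053:
  t   CF        PV=CF/(1+0.053)^t    t·PV        t(t+1)·PV
  1     1,250.00     1,187.0845     1,187.0845       2,374.1690
  2     1,250.00     1,127.3357     2,254.6715       6,764.0144
  3     1,250.00     1,070.5942     3,211.7827      12,847.1308
  4     1,250.00     1,016.7087     4,066.8347      20,334.1735
  5     1,250.00       965.5353     4,827.6765      28,966.0591
  6       750.00       550.1626     3,300.9754      23,106.8277
  7       750.00       522.4716     3,657.3010      29,258.4080
  8    50,750.00    33,574.4632   268,595.7052   2,417,361.3468
  Σ                 40,014.3557   291,102.0315   2,541,012.1293
P = 40,014.3557.
Convexity = Σ t(t+1)·PV / [P·(1+y)²] = 2,541,012.1293 / (40,014.3557 × 1.108809) = 57.27092.

57.27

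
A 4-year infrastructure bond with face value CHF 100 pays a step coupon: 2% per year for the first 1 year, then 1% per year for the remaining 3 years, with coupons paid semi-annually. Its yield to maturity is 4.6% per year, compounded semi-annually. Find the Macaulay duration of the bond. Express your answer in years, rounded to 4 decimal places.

Periodic yield y = 0.023. Discount each cash flow and weight by its period:
  t   CF        PV=CF/(1+0.023)^t    t·PV
  1         1.00         0.9775         0.9775
  2         1.00         0.9555         1.9111
  3         0.50         0.4670         1.4011
  4         0.50         0.4565         1.8261
  5         0.50         0.4463         2.2313
  6         0.50         0.4362         2.6174
  7         0.50         0.4264         2.9850
  8       100.50        83.7840       670.2718
  Σ                     87.9495       684.2213
Price P = Σ PV = 87.9495.
Macaulay duration = Σ(t·PV) / P = 684.2213 / 87.9495 = 7.77971 half-year periods.
In years: 7.77971 / 2 = 3.88985 years.

3.8899 years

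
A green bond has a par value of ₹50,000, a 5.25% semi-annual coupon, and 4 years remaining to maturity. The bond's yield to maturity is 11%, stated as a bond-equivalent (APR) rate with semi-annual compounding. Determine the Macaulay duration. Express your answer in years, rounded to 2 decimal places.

3.62 years

Periodic yield y = 0.055. Discount each cash flow and weight by its period:
  t   CF        PV=CF/(1+0.055)^t    t·PV
  1     1,312.50     1,244.0758     1,244.0758
  2     1,312.50     1,179.2188     2,358.4376
  3     1,312.50     1,117.7429     3,353.2288
  4     1,312.50     1,059.4720     4,237.8879
  5     1,312.50     1,004.2388     5,021.1942
  6     1,312.50       951.8852     5,711.3109
  7     1,312.50       902.2608     6,315.8257
  8    51,312.50    33,435.1671   267,481.3364
  Σ                 40,894.0614   295,723.2973
Price P = Σ PV = 40,894.0614.
Macaulay duration = Σ(t·PV) / P = 295,723.2973 / 40,894.0614 = 7.23145 half-year periods.
In years: 7.23145 / 2 = 3.61572 years.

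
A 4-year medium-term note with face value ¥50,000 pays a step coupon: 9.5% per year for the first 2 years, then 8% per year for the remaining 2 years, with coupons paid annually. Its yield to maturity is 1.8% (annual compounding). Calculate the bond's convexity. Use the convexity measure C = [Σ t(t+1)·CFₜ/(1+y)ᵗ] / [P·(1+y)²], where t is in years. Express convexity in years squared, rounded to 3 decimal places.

With y = 0.018:
  t   CF        PV=CF/(1+0.018)^t    t·PV        t(t+1)·PV
  1     4,750.00     4,666.0118     4,666.0118       9,332.0236
  2     4,750.00     4,583.5086     9,167.0173      27,501.0518
  3     4,000.00     3,791.5489    11,374.6466      45,498.5864
  4    54,000.00    50,280.8543   201,123.4171   1,005,617.0856
  Σ                 63,321.9236   226,331.0928   1,087,948.7474
P = 63,321.9236.
Convexity = Σ t(t+1)·PV / [P·(1+y)²] = 1,087,948.7474 / (63,321.9236 × 1.036324) = 16.57902.

16.579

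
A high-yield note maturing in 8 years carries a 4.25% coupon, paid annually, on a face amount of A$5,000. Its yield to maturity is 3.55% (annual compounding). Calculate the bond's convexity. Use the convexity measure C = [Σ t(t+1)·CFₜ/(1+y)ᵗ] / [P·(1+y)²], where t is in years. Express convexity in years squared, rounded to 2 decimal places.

With y = 0.0355:
  t   CF        PV=CF/(1+0.0355)^t    t·PV        t(t+1)·PV
  1       212.50       205.2149       205.2149         410.4297
  2       212.50       198.1795       396.3590       1,189.0770
  3       212.50       191.3853       574.1560       2,296.6239
  4       212.50       184.8241       739.2963       3,696.4813
  5       212.50       178.4878       892.4388       5,354.6325
  6       212.50       172.3687     1,034.2120       7,239.4839
  7       212.50       166.4594     1,165.2155       9,321.7240
  8     5,212.50     3,943.1676    31,545.3412     283,908.0708
  Σ                  5,240.0872    36,552.2335     313,416.5231
P = 5,240.0872.
Convexity = Σ t(t+1)·PV / [P·(1+y)²] = 313,416.5231 / (5,240.0872 × 1.072260) = 55.78060.

55.78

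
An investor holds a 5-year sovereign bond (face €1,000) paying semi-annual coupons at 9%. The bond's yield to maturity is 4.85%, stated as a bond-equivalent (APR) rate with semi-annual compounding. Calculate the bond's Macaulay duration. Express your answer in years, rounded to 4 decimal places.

Periodic yield y = 0.02425. Discount each cash flow and weight by its period:
  t   CF        PV=CF/(1+0.02425)^t    t·PV
  1        45.00        43.9346        43.9346
  2        45.00        42.8944        85.7888
  3        45.00        41.8788       125.6365
  4        45.00        40.8873       163.5493
  5        45.00        39.9193       199.5964
  6        45.00        38.9742       233.8449
  7        45.00        38.0514       266.3598
  8        45.00        37.1505       297.2040
  9        45.00        36.2709       326.4384
  10    1,045.00       822.3497     8,223.4975
  Σ                  1,182.3112     9,965.8502
Price P = Σ PV = 1,182.3112.
Macaulay duration = Σ(t·PV) / P = 9,965.8502 / 1,182.3112 = 8.42913 half-year periods.
In years: 8.42913 / 2 = 4.21456 years.

4.2146 years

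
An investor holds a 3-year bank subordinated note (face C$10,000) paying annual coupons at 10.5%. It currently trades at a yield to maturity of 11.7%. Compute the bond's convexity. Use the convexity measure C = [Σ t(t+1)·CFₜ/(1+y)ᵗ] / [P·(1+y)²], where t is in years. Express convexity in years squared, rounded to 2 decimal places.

8.43

With y = 0.117:
  t   CF        PV=CF/(1+0.117)^t    t·PV        t(t+1)·PV
  1     1,050.00       940.0179       940.0179       1,880.0358
  2     1,050.00       841.5559     1,683.1117       5,049.3352
  3    11,050.00     7,928.7141    23,786.1423      95,144.5693
  Σ                  9,710.2879    26,409.2720     102,073.9404
P = 9,710.2879.
Convexity = Σ t(t+1)·PV / [P·(1+y)²] = 102,073.9404 / (9,710.2879 × 1.247689) = 8.42513.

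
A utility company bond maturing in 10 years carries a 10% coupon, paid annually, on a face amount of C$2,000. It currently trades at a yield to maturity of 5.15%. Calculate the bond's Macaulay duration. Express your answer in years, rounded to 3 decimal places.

7.255 years

Periodic yield y = 0.0515. Discount each cash flow and weight by its year:
  t   CF        PV=CF/(1+0.0515)^t    t·PV
  1       200.00       190.2045       190.2045
  2       200.00       180.8887       361.7774
  3       200.00       172.0292       516.0876
  4       200.00       163.6036       654.4144
  5       200.00       155.5907       777.9535
  6       200.00       147.9702       887.8213
  7       200.00       140.7230       985.0609
  8       200.00       133.8307     1,070.6457
  9       200.00       127.2760     1,145.4840
  10    2,200.00     1,331.4655    13,314.6548
  Σ                  2,743.5821    19,904.1041
Price P = Σ PV = 2,743.5821.
Macaulay duration = Σ(t·PV) / P = 19,904.1041 / 2,743.5821 = 7.25479 years.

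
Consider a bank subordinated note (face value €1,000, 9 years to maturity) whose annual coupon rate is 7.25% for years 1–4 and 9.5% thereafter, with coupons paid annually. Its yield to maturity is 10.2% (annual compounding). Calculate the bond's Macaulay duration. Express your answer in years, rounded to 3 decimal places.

Periodic yield y = 0.102. Discount each cash flow and weight by its year:
  t   CF        PV=CF/(1+0.102)^t    t·PV
  1        72.50        65.7895        65.7895
  2        72.50        59.7001       119.4001
  3        72.50        54.1743       162.5229
  4        72.50        49.1600       196.6399
  5        95.00        58.4542       292.2709
  6        95.00        53.0437       318.2624
  7        95.00        48.1341       336.9384
  8        95.00        43.6788       349.4305
  9     1,095.00       456.8565     4,111.7081
  Σ                    888.9910     5,952.9627
Price P = Σ PV = 888.9910.
Macaulay duration = Σ(t·PV) / P = 5,952.9627 / 888.9910 = 6.69631 years.

6.696 years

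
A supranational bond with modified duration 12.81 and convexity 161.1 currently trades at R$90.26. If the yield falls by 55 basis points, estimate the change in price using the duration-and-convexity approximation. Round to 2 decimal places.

+R$6.58

Duration effect: -D_mod·Δy = -12.81 × (-0.0055) = +0.070455
Convexity effect: ½·C·(Δy)² = 0.5 × 161.1 × (-0.0055)² = +0.0024366375
ΔP/P ≈ +0.070455 + 0.0024366375 = +0.0728916375
ΔP ≈ 90.26 × (+0.0728916375) = +6.57919920075.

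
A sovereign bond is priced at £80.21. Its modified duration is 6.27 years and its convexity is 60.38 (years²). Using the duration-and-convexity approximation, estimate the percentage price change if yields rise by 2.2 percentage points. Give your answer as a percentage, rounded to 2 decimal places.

Duration effect: -D_mod·Δy = -6.27 × (+0.022) = -0.137940
Convexity effect: ½·C·(Δy)² = 0.5 × 60.38 × (0.022)² = +0.01461196
ΔP/P ≈ -0.137940 + 0.01461196 = -0.12332804
= -12.332804%.

-12.33%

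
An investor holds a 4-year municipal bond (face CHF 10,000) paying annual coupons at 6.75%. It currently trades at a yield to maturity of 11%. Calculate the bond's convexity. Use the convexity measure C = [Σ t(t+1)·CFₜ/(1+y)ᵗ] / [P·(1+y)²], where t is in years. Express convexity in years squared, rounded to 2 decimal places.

With y = 0.11:
  t   CF        PV=CF/(1+0.11)^t    t·PV        t(t+1)·PV
  1       675.00       608.1081       608.1081       1,216.2162
  2       675.00       547.8451     1,095.6903       3,287.0709
  3       675.00       493.5542     1,480.6625       5,922.6502
  4    10,675.00     7,031.9531    28,127.8126     140,639.0630
  Σ                  8,681.4606    31,312.2735     151,065.0002
P = 8,681.4606.
Convexity = Σ t(t+1)·PV / [P·(1+y)²] = 151,065.0002 / (8,681.4606 × 1.232100) = 14.12294.

14.12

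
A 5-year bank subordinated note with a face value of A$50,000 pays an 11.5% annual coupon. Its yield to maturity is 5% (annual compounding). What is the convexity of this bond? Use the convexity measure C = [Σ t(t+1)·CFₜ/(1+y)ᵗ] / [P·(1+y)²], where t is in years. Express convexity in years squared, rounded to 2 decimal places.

With y = 0.05:
  t   CF        PV=CF/(1+0.05)^t    t·PV        t(t+1)·PV
  1     5,750.00     5,476.1905     5,476.1905      10,952.3810
  2     5,750.00     5,215.4195    10,430.8390      31,292.5170
  3     5,750.00     4,967.0662    14,901.1986      59,604.7943
  4     5,750.00     4,730.5392    18,922.1569      94,610.7846
  5    55,750.00    43,681.5838   218,407.9189   1,310,447.5134
  Σ                 64,070.7992   268,138.3039   1,506,907.9903
P = 64,070.7992.
Convexity = Σ t(t+1)·PV / [P·(1+y)²] = 1,506,907.9903 / (64,070.7992 × 1.102500) = 21.33281.

21.33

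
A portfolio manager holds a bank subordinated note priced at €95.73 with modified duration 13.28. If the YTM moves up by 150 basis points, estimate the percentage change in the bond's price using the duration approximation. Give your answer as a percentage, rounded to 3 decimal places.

Duration approximation: ΔP/P ≈ -D_mod · Δy = -13.28 × (+0.015) = -0.199200.
As a percentage: -19.9200%.

-19.920%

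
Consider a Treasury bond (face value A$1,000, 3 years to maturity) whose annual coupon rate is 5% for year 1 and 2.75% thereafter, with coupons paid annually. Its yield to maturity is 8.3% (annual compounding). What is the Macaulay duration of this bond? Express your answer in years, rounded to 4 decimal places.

2.8682 years

Periodic yield y = 0.083. Discount each cash flow and weight by its year:
  t   CF        PV=CF/(1+0.083)^t    t·PV
  1        50.00        46.1681        46.1681
  2        27.50        23.4464        46.8928
  3     1,027.50       808.9030     2,426.7091
  Σ                    878.5175     2,519.7699
Price P = Σ PV = 878.5175.
Macaulay duration = Σ(t·PV) / P = 2,519.7699 / 878.5175 = 2.86821 years.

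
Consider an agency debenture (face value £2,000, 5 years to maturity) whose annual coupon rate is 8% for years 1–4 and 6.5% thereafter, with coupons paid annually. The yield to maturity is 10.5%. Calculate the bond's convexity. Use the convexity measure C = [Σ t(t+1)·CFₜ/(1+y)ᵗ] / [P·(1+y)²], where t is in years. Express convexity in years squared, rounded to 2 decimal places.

19.82

With y = 0.105:
  t   CF        PV=CF/(1+0.105)^t    t·PV        t(t+1)·PV
  1       160.00       144.7964       144.7964         289.5928
  2       160.00       131.0374       262.0749         786.2247
  3       160.00       118.5859       355.7578       1,423.0311
  4       160.00       107.3176       429.2703       2,146.3516
  5     2,130.00     1,292.9098     6,464.5488      38,787.2927
  Σ                  1,794.6471     7,656.4482      43,432.4929
P = 1,794.6471.
Convexity = Σ t(t+1)·PV / [P·(1+y)²] = 43,432.4929 / (1,794.6471 × 1.221025) = 19.82034.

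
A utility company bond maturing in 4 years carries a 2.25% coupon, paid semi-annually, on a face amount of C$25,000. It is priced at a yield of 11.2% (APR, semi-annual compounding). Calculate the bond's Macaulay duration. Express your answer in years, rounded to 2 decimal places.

Periodic yield y = 0.056. Discount each cash flow and weight by its period:
  t   CF        PV=CF/(1+0.056)^t    t·PV
  1       281.25       266.3352       266.3352
  2       281.25       252.2114       504.4228
  3       281.25       238.8365       716.5096
  4       281.25       226.1710       904.6839
  5       281.25       214.1771     1,070.8853
  6       281.25       202.8192     1,216.9151
  7       281.25       192.0636     1,344.4453
  8    25,281.25    16,348.8496   130,790.7965
  Σ                 17,941.4635   136,814.9937
Price P = Σ PV = 17,941.4635.
Macaulay duration = Σ(t·PV) / P = 136,814.9937 / 17,941.4635 = 7.62563 half-year periods.
In years: 7.62563 / 2 = 3.81282 years.

3.81 years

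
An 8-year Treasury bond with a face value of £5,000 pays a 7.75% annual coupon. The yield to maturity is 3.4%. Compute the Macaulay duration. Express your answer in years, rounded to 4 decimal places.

6.4879 years

Periodic yield y = 0.034. Discount each cash flow and weight by its year:
  t   CF        PV=CF/(1+0.034)^t    t·PV
  1       387.50       374.7582       374.7582
  2       387.50       362.4354       724.8708
  3       387.50       350.5178     1,051.5534
  4       387.50       338.9921     1,355.9683
  5       387.50       327.8453     1,639.2267
  6       387.50       317.0651     1,902.3907
  7       387.50       306.6394     2,146.4757
  8     5,387.50     4,123.0915    32,984.7320
  Σ                  6,501.3449    42,179.9760
Price P = Σ PV = 6,501.3449.
Macaulay duration = Σ(t·PV) / P = 42,179.9760 / 6,501.3449 = 6.48788 years.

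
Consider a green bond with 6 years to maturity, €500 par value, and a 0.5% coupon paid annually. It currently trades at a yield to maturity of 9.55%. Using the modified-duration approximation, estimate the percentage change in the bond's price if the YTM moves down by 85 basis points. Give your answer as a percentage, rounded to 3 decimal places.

Periodic yield y = 0.0955. Modified duration first:
  t   CF        PV=CF/(1+0.0955)^t    t·PV
  1         2.50         2.2821         2.2821
  2         2.50         2.0831         4.1662
  3         2.50         1.9015         5.7046
  4         2.50         1.7358         6.9431
  5         2.50         1.5844         7.9222
  6       502.50       290.7112     1,744.2672
  Σ                    300.2981     1,771.2854
P = 300.2981; D_Mac = 5.89842 yrs; D_mod = 5.89842/(1+0.0955) = 5.38423 yrs.
ΔP/P ≈ -D_mod · Δy = -5.38423 × (-0.0085) = +0.045766 = +4.5766%.

+4.577%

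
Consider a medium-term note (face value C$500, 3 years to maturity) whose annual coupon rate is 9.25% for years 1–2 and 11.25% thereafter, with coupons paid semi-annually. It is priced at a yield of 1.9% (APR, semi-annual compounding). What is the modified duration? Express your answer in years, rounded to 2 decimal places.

Periodic yield y = 0.0095. First find Macaulay duration:
  t   CF        PV=CF/(1+0.0095)^t    t·PV
  1       23.125        22.9074        22.9074
  2       23.125        22.6918        45.3836
  3       23.125        22.4783        67.4348
  4       23.125        22.2667        89.0669
  5       28.125        26.8263       134.1315
  6      528.125       498.9980     2,993.9879
  Σ                    616.1685     3,352.9121
P = 616.1685; Macaulay duration = 3,352.9121 / 616.1685 = 5.44155 half-year periods = 2.72078 years.
Modified duration = D_Mac / (1 + y) = 2.72078 / 1.0095 = 2.69517 years.

2.70 years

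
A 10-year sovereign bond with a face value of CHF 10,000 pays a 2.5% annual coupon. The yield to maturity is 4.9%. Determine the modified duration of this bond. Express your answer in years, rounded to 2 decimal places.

8.42 years

Periodic yield y = 0.049. First find Macaulay duration:
  t   CF        PV=CF/(1+0.049)^t    t·PV
  1       250.00       238.3222       238.3222
  2       250.00       227.1899       454.3798
  3       250.00       216.5776       649.7328
  4       250.00       206.4610       825.8441
  5       250.00       196.8170       984.0849
  6       250.00       187.6234     1,125.7406
  7       250.00       178.8593     1,252.0153
  8       250.00       170.5046     1,364.0368
  9       250.00       162.5401     1,462.8612
  10   10,250.00     6,352.8556    63,528.5559
  Σ                  8,137.7508    71,885.5736
P = 8,137.7508; Macaulay duration = 71,885.5736 / 8,137.7508 = 8.83359 years.
Modified duration = D_Mac / (1 + y) = 8.83359 / 1.049 = 8.42097 years.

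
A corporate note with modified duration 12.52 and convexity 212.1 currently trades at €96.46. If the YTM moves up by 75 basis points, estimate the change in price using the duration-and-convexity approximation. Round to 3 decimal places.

Duration effect: -D_mod·Δy = -12.52 × (+0.0075) = -0.093900
Convexity effect: ½·C·(Δy)² = 0.5 × 212.1 × (0.0075)² = +0.0059653125
ΔP/P ≈ -0.093900 + 0.0059653125 = -0.0879346875
ΔP ≈ 96.46 × (-0.0879346875) = -8.48217995625.

-€8.482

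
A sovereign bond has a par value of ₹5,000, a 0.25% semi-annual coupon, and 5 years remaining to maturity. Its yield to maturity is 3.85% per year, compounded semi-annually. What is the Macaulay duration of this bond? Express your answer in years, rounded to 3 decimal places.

Periodic yield y = 0.01925. Discount each cash flow and weight by its period:
  t   CF        PV=CF/(1+0.01925)^t    t·PV
  1         6.25         6.1320         6.1320
  2         6.25         6.0161        12.0323
  3         6.25         5.9025        17.7076
  4         6.25         5.7910        23.1642
  5         6.25         5.6817        28.4084
  6         6.25         5.5744        33.4462
  7         6.25         5.4691        38.2836
  8         6.25         5.3658        42.9264
  9         6.25         5.2645        47.3801
  10    5,006.25     4,137.1887    41,371.8872
  Σ                  4,188.3858    41,621.3679
Price P = Σ PV = 4,188.3858.
Macaulay duration = Σ(t·PV) / P = 41,621.3679 / 4,188.3858 = 9.93733 half-year periods.
In years: 9.93733 / 2 = 4.96866 years.

4.969 years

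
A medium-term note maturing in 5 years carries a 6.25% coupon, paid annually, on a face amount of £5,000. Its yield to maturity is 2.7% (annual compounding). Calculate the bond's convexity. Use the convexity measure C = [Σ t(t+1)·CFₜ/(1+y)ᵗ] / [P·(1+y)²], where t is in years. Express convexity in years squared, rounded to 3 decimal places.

With y = 0.027:
  t   CF        PV=CF/(1+0.027)^t    t·PV        t(t+1)·PV
  1       312.50       304.2843       304.2843         608.5686
  2       312.50       296.2846       592.5693       1,777.7078
  3       312.50       288.4953       865.4858       3,461.9432
  4       312.50       280.9107     1,123.6427       5,618.2136
  5     5,312.50     4,649.9333    23,249.6666     139,497.9996
  Σ                  5,819.9082    26,135.6487     150,964.4328
P = 5,819.9082.
Convexity = Σ t(t+1)·PV / [P·(1+y)²] = 150,964.4328 / (5,819.9082 × 1.054729) = 24.59335.

24.593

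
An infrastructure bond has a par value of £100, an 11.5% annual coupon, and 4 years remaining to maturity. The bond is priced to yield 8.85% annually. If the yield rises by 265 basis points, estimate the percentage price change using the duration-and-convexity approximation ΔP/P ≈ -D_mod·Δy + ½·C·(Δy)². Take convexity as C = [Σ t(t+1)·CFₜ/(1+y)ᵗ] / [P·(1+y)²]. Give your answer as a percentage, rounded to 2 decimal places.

-7.91%

With y = 0.0885:
  t   CF        PV=CF/(1+0.0885)^t    t·PV        t(t+1)·PV
  1        11.50        10.5650        10.5650          21.1300
  2        11.50         9.7060        19.4120          58.2361
  3        11.50         8.9169        26.7506         107.0025
  4       111.50        79.4257       317.7029       1,588.5143
  Σ                    108.6136       374.4305       1,774.8829
P = 108.6136; D_Mac = 3.44736 yrs; D_mod = 3.16708 yrs; C = 13.79204.
Duration effect: -3.16708 × (+0.0265) = -0.083928
Convexity effect: 0.5 × 13.79204 × (0.0265)² = +0.0048427
ΔP/P ≈ -0.083928 + 0.0048427 = -0.079085 = -7.9085%.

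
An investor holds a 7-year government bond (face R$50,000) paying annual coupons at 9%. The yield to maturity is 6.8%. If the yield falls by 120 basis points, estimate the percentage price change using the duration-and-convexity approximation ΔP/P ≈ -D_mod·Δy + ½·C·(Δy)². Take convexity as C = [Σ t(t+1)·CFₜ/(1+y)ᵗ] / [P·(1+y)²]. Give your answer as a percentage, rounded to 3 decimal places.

+6.525%

With y = 0.068:
  t   CF        PV=CF/(1+0.068)^t    t·PV        t(t+1)·PV
  1     4,500.00     4,213.4831     4,213.4831       8,426.9663
  2     4,500.00     3,945.2089     7,890.4179      23,671.2536
  3     4,500.00     3,694.0159    11,082.0476      44,328.1903
  4     4,500.00     3,458.8163    13,835.2654      69,176.3270
  5     4,500.00     3,238.5921    16,192.9604      97,157.7626
  6     4,500.00     3,032.3896    18,194.3376     127,360.3629
  7    54,500.00    34,387.2728   240,710.9093   1,925,687.2743
  Σ                 55,969.7787   312,119.4213   2,295,808.1371
P = 55,969.7787; D_Mac = 5.57657 yrs; D_mod = 5.22151 yrs; C = 35.96164.
Duration effect: -5.22151 × (-0.012) = +0.062658
Convexity effect: 0.5 × 35.96164 × (-0.012)² = +0.0025892
ΔP/P ≈ +0.062658 + 0.0025892 = +0.065247 = +6.5247%.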